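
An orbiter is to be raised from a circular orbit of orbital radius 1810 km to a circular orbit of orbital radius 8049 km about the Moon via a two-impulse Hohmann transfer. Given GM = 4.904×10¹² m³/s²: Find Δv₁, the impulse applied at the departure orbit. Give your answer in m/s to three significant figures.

r₁ = 1810 km = 1.810×10⁶ m.
r₂ = 8049 km = 8.049×10⁶ m.
Transfer ellipse a_t = (r₁ + r₂)/2 = 4.930×10⁶ m.
At r₁: circular v_c1 = √(μ/r₁) = 1646 m/s; transfer-perilune v_p = √[μ(2/r₁ − 1/a_t)] = 2103 m/s.
Δv₁ = v_p − v_c1 = 457.3 m/s.

Δv ≈ 457 m/s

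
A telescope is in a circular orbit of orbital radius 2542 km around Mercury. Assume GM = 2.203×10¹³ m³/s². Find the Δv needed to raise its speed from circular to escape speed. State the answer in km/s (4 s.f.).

r = 2542 km = 2.542×10⁶ m.
Circular speed v_c = √(μ/r) = 2944 m/s.
Escape speed v_esc = √(2μ/r) = √2 × v_c = 4163 m/s.
Δv = v_esc − v_c = 1219 m/s = 1.219 km/s.

Δv ≈ 1.219 km/s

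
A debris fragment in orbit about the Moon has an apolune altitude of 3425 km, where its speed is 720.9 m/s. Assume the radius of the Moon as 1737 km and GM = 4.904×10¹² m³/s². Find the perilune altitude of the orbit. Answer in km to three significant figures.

r_a = 1737 + 3425 = 5162.0 km = 5.162×10⁶ m.
Specific energy ε = v²/2 − μ/r = -6.902×10⁵ J/kg, so a = −μ/(2ε) = 3.553×10⁶ m.
The apsides satisfy r_p + r_a = 2a, so the perilune radius is 2a − r_a = 1.943×10⁶ m = 1943.5 km.
Perilune altitude = 1943.5 − 1737 = 206.49 km.

perilune altitude ≈ 206 km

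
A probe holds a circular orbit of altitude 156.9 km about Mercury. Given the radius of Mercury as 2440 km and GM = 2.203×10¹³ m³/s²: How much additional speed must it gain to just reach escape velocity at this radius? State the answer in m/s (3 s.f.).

Δv ≈ 1210 m/s

r = 2440 + 156.9 = 2596.9 km = 2.5969×10⁶ m.
Circular speed v_c = √(μ/r) = 2913 m/s.
Escape speed v_esc = √(2μ/r) = √2 × v_c = 4119 m/s.
Δv = v_esc − v_c = 1206 m/s.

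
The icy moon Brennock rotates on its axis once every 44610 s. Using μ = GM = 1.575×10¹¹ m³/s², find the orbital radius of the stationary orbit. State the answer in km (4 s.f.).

A synchronous orbit has period T, so by Kepler's third law a = (μT²/4π²)^(1/3).
μT²/4π² = 1.575×10¹¹ × (4.461×10⁴)² / 39.48 = 7.939×10¹⁸ m³.
a = 1.995×10⁶ m = 1994.9 km.

r_sync ≈ 1995 km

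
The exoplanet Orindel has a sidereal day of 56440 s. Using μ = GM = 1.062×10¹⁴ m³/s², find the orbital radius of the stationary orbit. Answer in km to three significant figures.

A synchronous orbit has period T, so by Kepler's third law a = (μT²/4π²)^(1/3).
μT²/4π² = 1.062×10¹⁴ × (5.644×10⁴)² / 39.48 = 8.569×10²¹ m³.
a = 2.046×10⁷ m = 20463 km.

r_sync ≈ 20500 km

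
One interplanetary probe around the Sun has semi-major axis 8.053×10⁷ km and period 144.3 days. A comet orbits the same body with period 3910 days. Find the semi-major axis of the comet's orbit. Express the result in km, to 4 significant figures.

Kepler's third law: a³ ∝ T², so a₂ = a₁ (T₂/T₁)^(2/3).
T₂/T₁ = 27.10, (T₂/T₁)^(2/3) = 9.021.
a₂ = 8.053×10⁷ × 9.021 = 7.265×10⁸ km.

a₂ ≈ 7.265×10⁸ km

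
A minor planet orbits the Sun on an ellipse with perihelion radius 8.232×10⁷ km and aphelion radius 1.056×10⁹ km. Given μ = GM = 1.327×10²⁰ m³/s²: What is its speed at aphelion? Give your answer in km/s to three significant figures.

v ≈ 4.26 km/s

Semi-major axis a = (r_p + r_a)/2 = 5.6916×10⁸ km = 5.692×10¹¹ m.
Vis-viva: v² = μ(2/r − 1/a) = 1.327×10²⁰ × (1.894×10⁻¹² − 1.757×10⁻¹²) = 1.818×10⁷ m²/s².
v = 4263 m/s = 4.263 km/s.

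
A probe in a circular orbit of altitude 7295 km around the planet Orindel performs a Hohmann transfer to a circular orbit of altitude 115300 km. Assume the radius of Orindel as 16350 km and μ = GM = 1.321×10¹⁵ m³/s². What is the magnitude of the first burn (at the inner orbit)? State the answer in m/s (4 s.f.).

r₁ = 16350 + 7295 = 23645 km = 2.3645×10⁷ m.
r₂ = 16350 + 115300 = 131650 km = 1.3165×10⁸ m.
Transfer ellipse a_t = (r₁ + r₂)/2 = 7.765×10⁷ m.
At r₁: circular v_c1 = √(μ/r₁) = 7474 m/s; transfer-periapsis v_p = √[μ(2/r₁ − 1/a_t)] = 9733 m/s.
Δv₁ = v_p − v_c1 = 2258 m/s.

Δv ≈ 2258 m/s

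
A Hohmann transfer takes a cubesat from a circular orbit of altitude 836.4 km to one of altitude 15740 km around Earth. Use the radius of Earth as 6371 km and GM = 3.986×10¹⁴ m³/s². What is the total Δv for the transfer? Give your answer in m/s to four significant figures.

r₁ = 6371 + 836.4 = 7207.4 km = 7.2074×10⁶ m.
r₂ = 6371 + 15740 = 22111 km = 2.2111×10⁷ m.
Transfer ellipse a_t = (r₁ + r₂)/2 = 1.466×10⁷ m.
At r₁: circular v_c1 = √(μ/r₁) = 7437 m/s; transfer-perigee v_p = √[μ(2/r₁ − 1/a_t)] = 9133 m/s.
Δv₁ = v_p − v_c1 = 1697 m/s.
At r₂: circular v_c2 = √(μ/r₂) = 4246 m/s; transfer-apogee v_a = √[μ(2/r₂ − 1/a_t)] = 2977 m/s.
Δv₂ = v_c2 − v_a = 1269 m/s.
Total Δv = Δv₁ + Δv₂ = 2965 m/s.

Δv_total ≈ 2965 m/s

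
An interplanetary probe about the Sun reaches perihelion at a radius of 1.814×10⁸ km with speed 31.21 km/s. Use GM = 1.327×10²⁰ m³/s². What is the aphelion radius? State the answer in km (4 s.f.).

aphelion radius ≈ 3.613×10⁸ km

r_p = 1.814×10¹¹ m.
Specific energy ε = v²/2 − μ/r = -2.445×10⁸ J/kg, so a = −μ/(2ε) = 2.714×10¹¹ m.
The apsides satisfy r_p + r_a = 2a, so the aphelion radius is 2a − r_p = 3.613×10¹¹ m = 3.6134×10⁸ km.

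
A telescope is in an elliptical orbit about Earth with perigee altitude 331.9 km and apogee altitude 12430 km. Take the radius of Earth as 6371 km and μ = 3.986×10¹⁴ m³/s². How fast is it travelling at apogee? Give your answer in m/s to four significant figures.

r_p = 6371 + 331.9 = 6702.9 km = 6.7029×10⁶ m.
r_a = 6371 + 12430 = 18801 km = 1.8801×10⁷ m.
Semi-major axis a = (r_p + r_a)/2 = 12752 km = 1.275×10⁷ m.
Vis-viva: v² = μ(2/r − 1/a) = 3.986×10¹⁴ × (1.064×10⁻⁷ − 7.842×10⁻⁸) = 1.114×10⁷ m²/s².
v = 3338 m/s.

v ≈ 3338 m/s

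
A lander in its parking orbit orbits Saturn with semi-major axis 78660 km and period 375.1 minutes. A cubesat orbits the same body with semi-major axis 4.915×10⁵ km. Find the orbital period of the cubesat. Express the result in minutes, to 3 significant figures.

Kepler's third law: T² ∝ a³, so T₂ = T₁ (a₂/a₁)^(3/2).
a₂/a₁ = 6.248, (a₂/a₁)^(3/2) = 15.62.
T₂ = 375.1 × 15.62 = 5859 minutes.

T₂ ≈ 5860 minutes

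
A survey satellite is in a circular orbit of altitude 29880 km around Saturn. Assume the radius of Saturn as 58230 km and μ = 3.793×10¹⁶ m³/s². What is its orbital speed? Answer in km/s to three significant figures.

v ≈ 20.7 km/s

r = 58230 + 29880 = 88110 km = 8.8110×10⁷ m.
For a circular orbit v = √(μ/r) = √(3.793×10¹⁶ / 8.811×10⁷) = √(4.305×10⁸) = 20750 m/s.
That is 20.75 km/s.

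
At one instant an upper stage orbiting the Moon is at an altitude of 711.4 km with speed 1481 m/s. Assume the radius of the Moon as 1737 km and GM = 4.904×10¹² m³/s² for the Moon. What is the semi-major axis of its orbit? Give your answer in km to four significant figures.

r = 1737 + 711.4 = 2448.4 km = 2.448×10⁶ m.
Vis-viva rearranged: 1/a = 2/r − v²/μ = 8.169×10⁻⁷ − 4.473×10⁻⁷ = 3.696×10⁻⁷ m⁻¹.
a = 2.706×10⁶ m = 2705.6 km.

a ≈ 2706 km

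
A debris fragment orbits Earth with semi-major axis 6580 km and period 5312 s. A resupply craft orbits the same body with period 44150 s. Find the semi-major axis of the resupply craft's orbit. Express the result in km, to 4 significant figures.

a₂ ≈ 27000 km

Kepler's third law: a³ ∝ T², so a₂ = a₁ (T₂/T₁)^(2/3).
T₂/T₁ = 8.311, (T₂/T₁)^(2/3) = 4.103.
a₂ = 6580 × 4.103 = 27000 km.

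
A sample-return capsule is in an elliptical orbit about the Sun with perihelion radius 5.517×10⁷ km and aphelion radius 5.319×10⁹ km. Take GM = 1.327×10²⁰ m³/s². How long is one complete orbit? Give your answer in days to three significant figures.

T ≈ 27800 days

Semi-major axis a = (r_p + r_a)/2 = (5.5170×10⁷ + 5.3190×10⁹)/2 = 2.6871×10⁹ km = 2.687×10¹² m.
By Kepler's third law T = 2π√(a³/μ) = 2π × 3.824×10⁸ = 2.403×10⁹ s.
= 27810 days.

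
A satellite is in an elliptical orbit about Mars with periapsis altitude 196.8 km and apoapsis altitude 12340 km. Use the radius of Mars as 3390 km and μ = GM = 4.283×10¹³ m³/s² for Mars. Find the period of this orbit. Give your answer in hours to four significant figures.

r_p = 3390 + 196.8 = 3586.8 km = 3.5868×10⁶ m.
r_a = 3390 + 12340 = 15730 km = 1.5730×10⁷ m.
Semi-major axis a = (r_p + r_a)/2 = (3586.8 + 15730)/2 = 9658.4 km = 9.658×10⁶ m.
By Kepler's third law T = 2π√(a³/μ) = 2π × 4.587×10³ = 2.882×10⁴ s.
= 8.005 hours.

T ≈ 8.005 hours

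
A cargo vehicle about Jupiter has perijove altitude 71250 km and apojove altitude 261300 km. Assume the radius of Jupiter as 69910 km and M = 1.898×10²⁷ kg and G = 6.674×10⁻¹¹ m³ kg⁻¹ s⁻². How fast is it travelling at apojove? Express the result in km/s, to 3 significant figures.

μ = GM = 6.674×10⁻¹¹ × 1.898×10²⁷ = 1.267×10¹⁷ m³/s².
r_p = 69910 + 71250 = 141160 km = 1.4116×10⁸ m.
r_a = 69910 + 261300 = 331210 km = 3.3121×10⁸ m.
Semi-major axis a = (r_p + r_a)/2 = 2.3618×10⁵ km = 2.362×10⁸ m.
Vis-viva: v² = μ(2/r − 1/a) = 1.267×10¹⁷ × (6.038×10⁻⁹ − 4.234×10⁻⁹) = 2.286×10⁸ m²/s².
v = 15120 m/s = 15.12 km/s.

v ≈ 15.1 km/s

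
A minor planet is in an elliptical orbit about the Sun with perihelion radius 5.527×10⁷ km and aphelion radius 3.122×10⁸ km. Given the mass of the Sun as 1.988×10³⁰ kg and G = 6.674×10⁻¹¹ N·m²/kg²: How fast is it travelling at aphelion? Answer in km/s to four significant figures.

v ≈ 11.31 km/s

μ = GM = 6.674×10⁻¹¹ × 1.988×10³⁰ = 1.327×10²⁰ m³/s².
Semi-major axis a = (r_p + r_a)/2 = 1.8374×10⁸ km = 1.837×10¹¹ m.
Vis-viva: v² = μ(2/r − 1/a) = 1.327×10²⁰ × (6.406×10⁻¹² − 5.443×10⁻¹²) = 1.278×10⁸ m²/s².
v = 11310 m/s = 11.31 km/s.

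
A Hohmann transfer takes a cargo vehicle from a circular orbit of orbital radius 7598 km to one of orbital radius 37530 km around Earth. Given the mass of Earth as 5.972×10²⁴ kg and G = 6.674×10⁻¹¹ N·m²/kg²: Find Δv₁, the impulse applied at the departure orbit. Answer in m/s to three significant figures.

Δv ≈ 2100 m/s

μ = GM = 6.674×10⁻¹¹ × 5.972×10²⁴ = 3.986×10¹⁴ m³/s².
r₁ = 7598 km = 7.598×10⁶ m.
r₂ = 37530 km = 3.753×10⁷ m.
Transfer ellipse a_t = (r₁ + r₂)/2 = 2.256×10⁷ m.
At r₁: circular v_c1 = √(μ/r₁) = 7243 m/s; transfer-perigee v_p = √[μ(2/r₁ − 1/a_t)] = 9341 m/s.
Δv₁ = v_p − v_c1 = 2098 m/s.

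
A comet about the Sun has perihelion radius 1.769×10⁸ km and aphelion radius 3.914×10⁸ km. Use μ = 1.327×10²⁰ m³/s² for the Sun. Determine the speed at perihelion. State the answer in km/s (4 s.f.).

v ≈ 32.14 km/s

Semi-major axis a = (r_p + r_a)/2 = 2.8415×10⁸ km = 2.842×10¹¹ m.
Vis-viva: v² = μ(2/r − 1/a) = 1.327×10²⁰ × (1.131×10⁻¹¹ − 3.519×10⁻¹²) = 1.033×10⁹ m²/s².
v = 32140 m/s = 32.14 km/s.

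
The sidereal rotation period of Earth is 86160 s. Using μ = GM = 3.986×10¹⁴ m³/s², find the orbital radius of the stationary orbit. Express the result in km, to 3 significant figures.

r_sync ≈ 42200 km

A synchronous orbit has period T, so by Kepler's third law a = (μT²/4π²)^(1/3).
μT²/4π² = 3.986×10¹⁴ × (8.616×10⁴)² / 39.48 = 7.495×10²² m³.
a = 4.216×10⁷ m = 42163 km.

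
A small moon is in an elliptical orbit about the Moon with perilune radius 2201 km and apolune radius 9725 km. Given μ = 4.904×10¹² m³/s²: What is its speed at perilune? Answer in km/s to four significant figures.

Semi-major axis a = (r_p + r_a)/2 = 5963.0 km = 5.963×10⁶ m.
Vis-viva: v² = μ(2/r − 1/a) = 4.904×10¹² × (9.087×10⁻⁷ − 1.677×10⁻⁷) = 3.634×10⁶ m²/s².
v = 1906 m/s = 1.906 km/s.

v ≈ 1.906 km/s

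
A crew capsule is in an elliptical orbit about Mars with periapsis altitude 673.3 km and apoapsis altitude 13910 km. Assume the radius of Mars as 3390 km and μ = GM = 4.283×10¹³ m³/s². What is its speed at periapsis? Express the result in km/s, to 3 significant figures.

v ≈ 4.13 km/s

r_p = 3390 + 673.3 = 4063.3 km = 4.0633×10⁶ m.
r_a = 3390 + 13910 = 17300 km = 1.7300×10⁷ m.
Semi-major axis a = (r_p + r_a)/2 = 10682 km = 1.068×10⁷ m.
Vis-viva: v² = μ(2/r − 1/a) = 4.283×10¹³ × (4.922×10⁻⁷ − 9.362×10⁻⁸) = 1.707×10⁷ m²/s².
v = 4132 m/s = 4.132 km/s.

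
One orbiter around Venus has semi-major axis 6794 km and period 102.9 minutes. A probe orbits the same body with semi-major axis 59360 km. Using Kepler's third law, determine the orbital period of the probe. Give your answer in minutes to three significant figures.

T₂ ≈ 2660 minutes

Kepler's third law: T² ∝ a³, so T₂ = T₁ (a₂/a₁)^(3/2).
a₂/a₁ = 8.737, (a₂/a₁)^(3/2) = 25.83.
T₂ = 102.9 × 25.83 = 2657 minutes.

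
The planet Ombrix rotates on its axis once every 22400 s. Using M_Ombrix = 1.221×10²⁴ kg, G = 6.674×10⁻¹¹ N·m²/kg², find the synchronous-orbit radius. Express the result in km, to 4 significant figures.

r_sync ≈ 10120 km

μ = GM = 6.674×10⁻¹¹ × 1.221×10²⁴ = 8.149×10¹³ m³/s².
A synchronous orbit has period T, so by Kepler's third law a = (μT²/4π²)^(1/3).
μT²/4π² = 8.149×10¹³ × (2.240×10⁴)² / 39.48 = 1.036×10²¹ m³.
a = 1.012×10⁷ m = 10118 km.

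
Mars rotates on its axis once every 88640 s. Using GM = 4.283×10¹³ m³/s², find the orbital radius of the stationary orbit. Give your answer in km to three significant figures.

r_sync ≈ 20400 km

A synchronous orbit has period T, so by Kepler's third law a = (μT²/4π²)^(1/3).
μT²/4π² = 4.283×10¹³ × (8.864×10⁴)² / 39.48 = 8.524×10²¹ m³.
a = 2.043×10⁷ m = 20428 km.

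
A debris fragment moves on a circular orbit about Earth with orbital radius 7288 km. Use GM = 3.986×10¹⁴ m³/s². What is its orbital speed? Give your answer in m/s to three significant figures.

r = 7288 km = 7.288×10⁶ m.
For a circular orbit v = √(μ/r) = √(3.986×10¹⁴ / 7.288×10⁶) = √(5.469×10⁷) = 7395 m/s.

v ≈ 7400 m/s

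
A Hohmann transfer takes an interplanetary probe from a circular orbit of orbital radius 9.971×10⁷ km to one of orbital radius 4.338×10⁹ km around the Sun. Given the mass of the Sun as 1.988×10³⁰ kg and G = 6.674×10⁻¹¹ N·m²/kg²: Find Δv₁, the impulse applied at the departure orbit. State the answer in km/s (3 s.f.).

Δv ≈ 14.5 km/s

μ = GM = 6.674×10⁻¹¹ × 1.988×10³⁰ = 1.327×10²⁰ m³/s².
r₁ = 9.971×10⁷ km = 9.971×10¹⁰ m.
r₂ = 4.338×10⁹ km = 4.338×10¹² m.
Transfer ellipse a_t = (r₁ + r₂)/2 = 2.219×10¹² m.
At r₁: circular v_c1 = √(μ/r₁) = 36480 m/s; transfer-perihelion v_p = √[μ(2/r₁ − 1/a_t)] = 51000 m/s.
Δv₁ = v_p − v_c1 = 14530 m/s.
= 14.53 km/s.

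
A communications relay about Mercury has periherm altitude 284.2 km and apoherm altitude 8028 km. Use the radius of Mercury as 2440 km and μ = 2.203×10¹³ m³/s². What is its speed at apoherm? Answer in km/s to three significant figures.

v ≈ 0.932 km/s

r_p = 2440 + 284.2 = 2724.2 km = 2.7242×10⁶ m.
r_a = 2440 + 8028 = 10468 km = 1.0468×10⁷ m.
Semi-major axis a = (r_p + r_a)/2 = 6596.1 km = 6.596×10⁶ m.
Vis-viva: v² = μ(2/r − 1/a) = 2.203×10¹³ × (1.911×10⁻⁷ − 1.516×10⁻⁷) = 8.692×10⁵ m²/s².
v = 932.3 m/s = 0.9323 km/s.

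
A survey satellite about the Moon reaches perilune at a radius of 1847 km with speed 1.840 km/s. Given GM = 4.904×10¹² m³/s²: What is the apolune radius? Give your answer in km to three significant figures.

r_p = 1.847×10⁶ m.
Specific energy ε = v²/2 − μ/r = -9.623×10⁵ J/kg, so a = −μ/(2ε) = 2.548×10⁶ m.
The apsides satisfy r_p + r_a = 2a, so the apolune radius is 2a − r_p = 3.249×10⁶ m = 3249.0 km.

apolune radius ≈ 3250 km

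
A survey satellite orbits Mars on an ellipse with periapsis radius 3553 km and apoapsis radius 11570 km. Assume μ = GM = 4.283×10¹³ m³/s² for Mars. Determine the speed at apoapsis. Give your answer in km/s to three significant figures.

Semi-major axis a = (r_p + r_a)/2 = 7561.5 km = 7.562×10⁶ m.
Vis-viva: v² = μ(2/r − 1/a) = 4.283×10¹³ × (1.729×10⁻⁷ − 1.322×10⁻⁷) = 1.739×10⁶ m²/s².
v = 1319 m/s = 1.319 km/s.

v ≈ 1.32 km/s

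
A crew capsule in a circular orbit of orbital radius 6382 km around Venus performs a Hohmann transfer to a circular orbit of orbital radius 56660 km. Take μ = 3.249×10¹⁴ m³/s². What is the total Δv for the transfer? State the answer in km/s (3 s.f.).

r₁ = 6382 km = 6.382×10⁶ m.
r₂ = 56660 km = 5.666×10⁷ m.
Transfer ellipse a_t = (r₁ + r₂)/2 = 3.152×10⁷ m.
At r₁: circular v_c1 = √(μ/r₁) = 7135 m/s; transfer-periapsis v_p = √[μ(2/r₁ − 1/a_t)] = 9566 m/s.
Δv₁ = v_p − v_c1 = 2431 m/s.
At r₂: circular v_c2 = √(μ/r₂) = 2395 m/s; transfer-apoapsis v_a = √[μ(2/r₂ − 1/a_t)] = 1077 m/s.
Δv₂ = v_c2 − v_a = 1317 m/s.
Total Δv = Δv₁ + Δv₂ = 3748 m/s = 3.748 km/s.

Δv_total ≈ 3.75 km/s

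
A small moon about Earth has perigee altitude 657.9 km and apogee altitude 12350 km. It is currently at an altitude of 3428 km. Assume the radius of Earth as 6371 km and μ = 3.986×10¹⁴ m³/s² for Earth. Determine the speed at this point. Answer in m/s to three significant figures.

r_p = 6371 + 657.9 = 7028.9 km = 7.0289×10⁶ m.
r_a = 6371 + 12350 = 18721 km = 1.8721×10⁷ m.
r = 6371 + 3428 = 9799.0 km = 9.799×10⁶ m.
Semi-major axis a = (r_p + r_a)/2 = 12875 km = 1.287×10⁷ m.
Vis-viva: v² = μ(2/r − 1/a) = 3.986×10¹⁴ × (2.041×10⁻⁷ − 7.767×10⁻⁸) = 5.040×10⁷ m²/s².
v = 7099 m/s.

v ≈ 7100 m/s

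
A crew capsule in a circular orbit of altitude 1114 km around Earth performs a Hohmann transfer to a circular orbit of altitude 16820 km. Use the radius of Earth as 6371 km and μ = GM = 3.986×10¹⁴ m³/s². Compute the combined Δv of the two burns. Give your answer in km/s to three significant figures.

r₁ = 6371 + 1114 = 7485.0 km = 7.4850×10⁶ m.
r₂ = 6371 + 16820 = 23191 km = 2.3191×10⁷ m.
Transfer ellipse a_t = (r₁ + r₂)/2 = 1.534×10⁷ m.
At r₁: circular v_c1 = √(μ/r₁) = 7297 m/s; transfer-perigee v_p = √[μ(2/r₁ − 1/a_t)] = 8973 m/s.
Δv₁ = v_p − v_c1 = 1676 m/s.
At r₂: circular v_c2 = √(μ/r₂) = 4146 m/s; transfer-apogee v_a = √[μ(2/r₂ − 1/a_t)] = 2896 m/s.
Δv₂ = v_c2 − v_a = 1250 m/s.
Total Δv = Δv₁ + Δv₂ = 2925 m/s = 2.925 km/s.

Δv_total ≈ 2.93 km/s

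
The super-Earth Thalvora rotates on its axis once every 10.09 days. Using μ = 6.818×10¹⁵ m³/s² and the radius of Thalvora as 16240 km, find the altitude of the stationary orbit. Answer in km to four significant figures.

h_sync ≈ 4.920×10⁵ km

T = 10.09 days = 8.718×10⁵ s.
A synchronous orbit has period T, so by Kepler's third law a = (μT²/4π²)^(1/3).
μT²/4π² = 6.818×10¹⁵ × (8.718×10⁵)² / 39.48 = 1.313×10²⁶ m³.
a = 5.082×10⁸ m = 5.0820×10⁵ km.
Altitude h = a − R = 5.0820×10⁵ − 16240 = 4.9196×10⁵ km.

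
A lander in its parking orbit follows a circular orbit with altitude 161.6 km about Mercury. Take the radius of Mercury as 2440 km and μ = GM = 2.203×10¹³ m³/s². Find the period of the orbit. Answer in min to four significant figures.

T ≈ 93.62 min

r = 2440 + 161.6 = 2601.6 km = 2.6016×10⁶ m.
Kepler's third law: T = 2π√(r³/μ) = 2π√((2.602×10⁶)³ / 2.203×10¹³).
r³/μ = 7.993×10⁵ s², so T = 2π × 8.940×10² = 5.617×10³ s.
Converting: 5.617×10³ s ÷ 60.00 = 93.62 min.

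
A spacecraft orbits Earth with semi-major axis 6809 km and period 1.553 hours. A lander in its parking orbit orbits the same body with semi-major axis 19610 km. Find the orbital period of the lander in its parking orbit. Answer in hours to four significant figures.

Kepler's third law: T² ∝ a³, so T₂ = T₁ (a₂/a₁)^(3/2).
a₂/a₁ = 2.880, (a₂/a₁)^(3/2) = 4.888.
T₂ = 1.553 × 4.888 = 7.590 hours.

T₂ ≈ 7.590 hours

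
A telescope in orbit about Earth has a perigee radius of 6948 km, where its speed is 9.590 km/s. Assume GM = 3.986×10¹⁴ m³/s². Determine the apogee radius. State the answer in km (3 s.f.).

apogee radius ≈ 28100 km

r_p = 6.948×10⁶ m.
Specific energy ε = v²/2 − μ/r = -1.138×10⁷ J/kg, so a = −μ/(2ε) = 1.751×10⁷ m.
The apsides satisfy r_p + r_a = 2a, so the apogee radius is 2a − r_p = 2.806×10⁷ m = 28063 km.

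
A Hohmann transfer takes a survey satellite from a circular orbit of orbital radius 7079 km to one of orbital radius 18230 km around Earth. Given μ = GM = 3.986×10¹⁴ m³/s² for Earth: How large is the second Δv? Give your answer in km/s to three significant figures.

Δv ≈ 1.18 km/s

r₁ = 7079 km = 7.079×10⁶ m.
r₂ = 18230 km = 1.823×10⁷ m.
Transfer ellipse a_t = (r₁ + r₂)/2 = 1.265×10⁷ m.
At r₁: circular v_c1 = √(μ/r₁) = 7504 m/s; transfer-perigee v_p = √[μ(2/r₁ − 1/a_t)] = 9006 m/s.
At r₂: circular v_c2 = √(μ/r₂) = 4676 m/s; transfer-apogee v_a = √[μ(2/r₂ − 1/a_t)] = 3497 m/s.
Δv₂ = v_c2 − v_a = 1179 m/s.
= 1.179 km/s.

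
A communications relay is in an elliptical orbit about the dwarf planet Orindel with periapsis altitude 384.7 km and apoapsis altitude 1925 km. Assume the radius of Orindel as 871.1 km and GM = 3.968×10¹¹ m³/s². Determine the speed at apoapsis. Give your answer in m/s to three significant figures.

v ≈ 297 m/s

r_p = 871.1 + 384.7 = 1255.8 km = 1.2558×10⁶ m.
r_a = 871.1 + 1925 = 2796.1 km = 2.7961×10⁶ m.
Semi-major axis a = (r_p + r_a)/2 = 2025.9 km = 2.026×10⁶ m.
Vis-viva: v² = μ(2/r − 1/a) = 3.968×10¹¹ × (7.153×10⁻⁷ − 4.936×10⁻⁷) = 8.797×10⁴ m²/s².
v = 296.6 m/s.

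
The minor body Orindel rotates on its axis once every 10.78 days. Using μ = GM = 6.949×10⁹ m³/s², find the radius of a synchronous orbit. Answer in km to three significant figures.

T = 10.78 days = 9.314×10⁵ s.
A synchronous orbit has period T, so by Kepler's third law a = (μT²/4π²)^(1/3).
μT²/4π² = 6.949×10⁹ × (9.314×10⁵)² / 39.48 = 1.527×10²⁰ m³.
a = 5.345×10⁶ m = 5344.9 km.

r_sync ≈ 5340 km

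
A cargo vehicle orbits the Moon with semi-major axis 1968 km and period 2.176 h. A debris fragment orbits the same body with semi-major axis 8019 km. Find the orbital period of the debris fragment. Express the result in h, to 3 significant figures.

Kepler's third law: T² ∝ a³, so T₂ = T₁ (a₂/a₁)^(3/2).
a₂/a₁ = 4.075, (a₂/a₁)^(3/2) = 8.225.
T₂ = 2.176 × 8.225 = 17.90 h.

T₂ ≈ 17.9 h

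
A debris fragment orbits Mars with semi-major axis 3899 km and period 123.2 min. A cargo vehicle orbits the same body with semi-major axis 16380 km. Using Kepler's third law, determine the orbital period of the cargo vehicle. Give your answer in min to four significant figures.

Kepler's third law: T² ∝ a³, so T₂ = T₁ (a₂/a₁)^(3/2).
a₂/a₁ = 4.201, (a₂/a₁)^(3/2) = 8.611.
T₂ = 123.2 × 8.611 = 1061 min.

T₂ ≈ 1061 min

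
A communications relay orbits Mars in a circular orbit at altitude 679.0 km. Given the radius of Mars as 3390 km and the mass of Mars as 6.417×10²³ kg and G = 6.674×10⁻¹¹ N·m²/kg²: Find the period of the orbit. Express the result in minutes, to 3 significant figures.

T ≈ 131 minutes

μ = GM = 6.674×10⁻¹¹ × 6.417×10²³ = 4.283×10¹³ m³/s².
r = 3390 + 679.0 = 4069.0 km = 4.0690×10⁶ m.
Kepler's third law: T = 2π√(r³/μ) = 2π√((4.069×10⁶)³ / 4.283×10¹³).
r³/μ = 1.573×10⁶ s², so T = 2π × 1.254×10³ = 7.880×10³ s.
Converting: 7.880×10³ s ÷ 60.00 = 131.3 minutes.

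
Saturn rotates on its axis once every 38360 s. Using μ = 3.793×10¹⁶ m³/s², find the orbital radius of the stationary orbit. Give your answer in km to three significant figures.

r_sync ≈ 1.12×10⁵ km

A synchronous orbit has period T, so by Kepler's third law a = (μT²/4π²)^(1/3).
μT²/4π² = 3.793×10¹⁶ × (3.836×10⁴)² / 39.48 = 1.414×10²⁴ m³.
a = 1.122×10⁸ m = 1.1223×10⁵ km.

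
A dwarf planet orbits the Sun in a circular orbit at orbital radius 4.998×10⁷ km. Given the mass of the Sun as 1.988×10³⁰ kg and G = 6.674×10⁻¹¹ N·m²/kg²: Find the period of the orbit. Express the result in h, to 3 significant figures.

μ = GM = 6.674×10⁻¹¹ × 1.988×10³⁰ = 1.327×10²⁰ m³/s².
r = 4.998×10⁷ km = 4.998×10¹⁰ m.
Kepler's third law: T = 2π√(r³/μ) = 2π√((4.998×10¹⁰)³ / 1.327×10²⁰).
r³/μ = 9.410×10¹¹ s², so T = 2π × 9.700×10⁵ = 6.095×10⁶ s.
Converting: 6.095×10⁶ s ÷ 3600 = 1693 h.

T ≈ 1690 h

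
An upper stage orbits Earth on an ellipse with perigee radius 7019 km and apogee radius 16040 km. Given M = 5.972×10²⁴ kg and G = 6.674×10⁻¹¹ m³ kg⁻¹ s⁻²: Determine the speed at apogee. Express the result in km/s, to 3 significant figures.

v ≈ 3.89 km/s

μ = GM = 6.674×10⁻¹¹ × 5.972×10²⁴ = 3.986×10¹⁴ m³/s².
Semi-major axis a = (r_p + r_a)/2 = 11530 km = 1.153×10⁷ m.
Vis-viva: v² = μ(2/r − 1/a) = 3.986×10¹⁴ × (1.247×10⁻⁷ − 8.673×10⁻⁸) = 1.513×10⁷ m²/s².
v = 3889 m/s = 3.889 km/s.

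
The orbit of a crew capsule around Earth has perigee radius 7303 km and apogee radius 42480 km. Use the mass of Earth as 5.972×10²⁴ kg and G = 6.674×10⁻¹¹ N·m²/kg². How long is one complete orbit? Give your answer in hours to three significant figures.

T ≈ 10.9 hours

μ = GM = 6.674×10⁻¹¹ × 5.972×10²⁴ = 3.986×10¹⁴ m³/s².
Semi-major axis a = (r_p + r_a)/2 = (7303.0 + 42480)/2 = 24892 km = 2.489×10⁷ m.
By Kepler's third law T = 2π√(a³/μ) = 2π × 6.220×10³ = 3.908×10⁴ s.
= 10.86 hours.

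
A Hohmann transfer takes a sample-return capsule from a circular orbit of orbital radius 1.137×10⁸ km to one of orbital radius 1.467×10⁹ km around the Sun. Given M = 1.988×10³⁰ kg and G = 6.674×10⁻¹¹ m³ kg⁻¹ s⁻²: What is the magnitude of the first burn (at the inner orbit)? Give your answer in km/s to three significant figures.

Δv ≈ 12.4 km/s

μ = GM = 6.674×10⁻¹¹ × 1.988×10³⁰ = 1.327×10²⁰ m³/s².
r₁ = 1.137×10⁸ km = 1.137×10¹¹ m.
r₂ = 1.467×10⁹ km = 1.467×10¹² m.
Transfer ellipse a_t = (r₁ + r₂)/2 = 7.904×10¹¹ m.
At r₁: circular v_c1 = √(μ/r₁) = 34160 m/s; transfer-perihelion v_p = √[μ(2/r₁ − 1/a_t)] = 46540 m/s.
Δv₁ = v_p − v_c1 = 12380 m/s.
= 12.38 km/s.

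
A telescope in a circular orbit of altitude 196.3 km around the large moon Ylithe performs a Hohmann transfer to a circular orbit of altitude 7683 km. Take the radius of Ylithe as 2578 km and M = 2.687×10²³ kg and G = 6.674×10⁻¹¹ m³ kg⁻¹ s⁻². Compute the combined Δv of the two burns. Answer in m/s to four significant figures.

Δv_total ≈ 1107 m/s

μ = GM = 6.674×10⁻¹¹ × 2.687×10²³ = 1.793×10¹³ m³/s².
r₁ = 2578 + 196.3 = 2774.3 km = 2.7743×10⁶ m.
r₂ = 2578 + 7683 = 10261 km = 1.0261×10⁷ m.
Transfer ellipse a_t = (r₁ + r₂)/2 = 6.518×10⁶ m.
At r₁: circular v_c1 = √(μ/r₁) = 2542 m/s; transfer-periapsis v_p = √[μ(2/r₁ − 1/a_t)] = 3190 m/s.
Δv₁ = v_p − v_c1 = 647.6 m/s.
At r₂: circular v_c2 = √(μ/r₂) = 1322 m/s; transfer-apoapsis v_a = √[μ(2/r₂ − 1/a_t)] = 862.5 m/s.
Δv₂ = v_c2 − v_a = 459.5 m/s.
Total Δv = Δv₁ + Δv₂ = 1107 m/s.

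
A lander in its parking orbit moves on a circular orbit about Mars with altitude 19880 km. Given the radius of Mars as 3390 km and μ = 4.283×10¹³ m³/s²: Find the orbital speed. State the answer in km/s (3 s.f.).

v ≈ 1.36 km/s

r = 3390 + 19880 = 23270 km = 2.3270×10⁷ m.
For a circular orbit v = √(μ/r) = √(4.283×10¹³ / 2.327×10⁷) = √(1.841×10⁶) = 1357 m/s.
That is 1.357 km/s.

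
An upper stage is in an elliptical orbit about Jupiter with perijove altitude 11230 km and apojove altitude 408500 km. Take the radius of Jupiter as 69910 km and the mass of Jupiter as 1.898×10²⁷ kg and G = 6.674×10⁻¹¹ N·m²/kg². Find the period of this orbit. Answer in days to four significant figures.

μ = GM = 6.674×10⁻¹¹ × 1.898×10²⁷ = 1.267×10¹⁷ m³/s².
r_p = 69910 + 11230 = 81140 km = 8.1140×10⁷ m.
r_a = 69910 + 408500 = 478410 km = 4.7841×10⁸ m.
Semi-major axis a = (r_p + r_a)/2 = (81140 + 4.7841×10⁵)/2 = 2.7978×10⁵ km = 2.798×10⁸ m.
By Kepler's third law T = 2π√(a³/μ) = 2π × 1.315×10⁴ = 8.261×10⁴ s.
= 0.9562 days.

T ≈ 0.9562 days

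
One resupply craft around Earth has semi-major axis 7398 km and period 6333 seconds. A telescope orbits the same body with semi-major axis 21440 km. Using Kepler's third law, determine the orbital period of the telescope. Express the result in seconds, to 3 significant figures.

T₂ ≈ 31200 seconds

Kepler's third law: T² ∝ a³, so T₂ = T₁ (a₂/a₁)^(3/2).
a₂/a₁ = 2.898, (a₂/a₁)^(3/2) = 4.934.
T₂ = 6333 × 4.934 = 31240 seconds.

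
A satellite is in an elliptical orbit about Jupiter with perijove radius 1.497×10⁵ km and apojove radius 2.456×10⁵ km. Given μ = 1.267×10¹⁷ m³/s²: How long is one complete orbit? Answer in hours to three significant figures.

Semi-major axis a = (r_p + r_a)/2 = (1.4970×10⁵ + 2.4560×10⁵)/2 = 1.9765×10⁵ km = 1.976×10⁸ m.
By Kepler's third law T = 2π√(a³/μ) = 2π × 7.807×10³ = 4.905×10⁴ s.
= 13.62 hours.

T ≈ 13.6 hours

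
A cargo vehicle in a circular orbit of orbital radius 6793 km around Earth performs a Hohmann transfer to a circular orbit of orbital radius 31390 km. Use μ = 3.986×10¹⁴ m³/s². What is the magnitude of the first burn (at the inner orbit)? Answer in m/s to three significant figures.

r₁ = 6793 km = 6.793×10⁶ m.
r₂ = 31390 km = 3.139×10⁷ m.
Transfer ellipse a_t = (r₁ + r₂)/2 = 1.909×10⁷ m.
At r₁: circular v_c1 = √(μ/r₁) = 7660 m/s; transfer-perigee v_p = √[μ(2/r₁ − 1/a_t)] = 9822 m/s.
Δv₁ = v_p − v_c1 = 2162 m/s.

Δv ≈ 2160 m/s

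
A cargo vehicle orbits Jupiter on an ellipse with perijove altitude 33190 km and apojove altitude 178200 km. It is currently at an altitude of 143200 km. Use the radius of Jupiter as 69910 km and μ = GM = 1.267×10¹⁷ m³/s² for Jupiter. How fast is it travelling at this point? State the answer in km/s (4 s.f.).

r_p = 69910 + 33190 = 103100 km = 1.0310×10⁸ m.
r_a = 69910 + 178200 = 248110 km = 2.4811×10⁸ m.
r = 69910 + 143200 = 2.1311×10⁵ km = 2.131×10⁸ m.
Semi-major axis a = (r_p + r_a)/2 = 1.7560×10⁵ km = 1.756×10⁸ m.
Vis-viva: v² = μ(2/r − 1/a) = 1.267×10¹⁷ × (9.385×10⁻⁹ − 5.695×10⁻⁹) = 4.676×10⁸ m²/s².
v = 21620 m/s = 21.62 km/s.

v ≈ 21.62 km/s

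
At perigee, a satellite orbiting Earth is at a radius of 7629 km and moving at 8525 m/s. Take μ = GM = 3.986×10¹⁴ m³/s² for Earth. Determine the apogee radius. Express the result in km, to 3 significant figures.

apogee radius ≈ 17400 km

r_p = 7.629×10⁶ m.
Specific energy ε = v²/2 − μ/r = -1.591×10⁷ J/kg, so a = −μ/(2ε) = 1.253×10⁷ m.
The apsides satisfy r_p + r_a = 2a, so the apogee radius is 2a − r_p = 1.742×10⁷ m = 17424 km.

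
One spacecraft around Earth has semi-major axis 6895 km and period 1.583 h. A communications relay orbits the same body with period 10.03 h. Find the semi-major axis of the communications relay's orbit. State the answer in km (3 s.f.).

a₂ ≈ 23600 km

Kepler's third law: a³ ∝ T², so a₂ = a₁ (T₂/T₁)^(2/3).
T₂/T₁ = 6.336, (T₂/T₁)^(2/3) = 3.424.
a₂ = 6895 × 3.424 = 23610 km.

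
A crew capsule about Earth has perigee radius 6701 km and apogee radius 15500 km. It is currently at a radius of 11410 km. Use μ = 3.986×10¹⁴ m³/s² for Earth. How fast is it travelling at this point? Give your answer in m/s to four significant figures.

v ≈ 5828 m/s

Semi-major axis a = (r_p + r_a)/2 = 11100 km = 1.110×10⁷ m.
Vis-viva: v² = μ(2/r − 1/a) = 3.986×10¹⁴ × (1.753×10⁻⁷ − 9.009×10⁻⁸) = 3.396×10⁷ m²/s².
v = 5828 m/s.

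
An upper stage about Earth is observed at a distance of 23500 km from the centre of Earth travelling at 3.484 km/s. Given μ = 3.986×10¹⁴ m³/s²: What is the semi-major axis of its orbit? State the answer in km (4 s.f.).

r = 2.350×10⁷ m.
Vis-viva rearranged: 1/a = 2/r − v²/μ = 8.511×10⁻⁸ − 3.045×10⁻⁸ = 5.465×10⁻⁸ m⁻¹.
a = 1.830×10⁷ m = 18297 km.

a ≈ 18300 km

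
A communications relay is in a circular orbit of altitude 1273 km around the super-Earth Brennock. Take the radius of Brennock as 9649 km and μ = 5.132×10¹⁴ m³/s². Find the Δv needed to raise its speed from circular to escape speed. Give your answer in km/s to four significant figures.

r = 9649 + 1273 = 10922 km = 1.0922×10⁷ m.
Circular speed v_c = √(μ/r) = 6855 m/s.
Escape speed v_esc = √(2μ/r) = √2 × v_c = 9694 m/s.
Δv = v_esc − v_c = 2839 m/s = 2.839 km/s.

Δv ≈ 2.839 km/s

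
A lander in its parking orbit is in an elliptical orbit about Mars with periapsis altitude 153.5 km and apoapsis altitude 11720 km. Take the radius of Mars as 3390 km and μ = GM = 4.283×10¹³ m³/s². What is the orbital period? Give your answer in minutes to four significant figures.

T ≈ 455.8 minutes

r_p = 3390 + 153.5 = 3543.5 km = 3.5435×10⁶ m.
r_a = 3390 + 11720 = 15110 km = 1.5110×10⁷ m.
Semi-major axis a = (r_p + r_a)/2 = (3543.5 + 15110)/2 = 9326.8 km = 9.327×10⁶ m.
By Kepler's third law T = 2π√(a³/μ) = 2π × 4.352×10³ = 2.735×10⁴ s.
= 455.8 minutes.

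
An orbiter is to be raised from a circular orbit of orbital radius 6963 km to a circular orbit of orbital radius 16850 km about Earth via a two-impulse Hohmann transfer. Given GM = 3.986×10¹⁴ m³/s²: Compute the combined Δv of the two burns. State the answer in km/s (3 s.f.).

r₁ = 6963 km = 6.963×10⁶ m.
r₂ = 16850 km = 1.685×10⁷ m.
Transfer ellipse a_t = (r₁ + r₂)/2 = 1.191×10⁷ m.
At r₁: circular v_c1 = √(μ/r₁) = 7566 m/s; transfer-perigee v_p = √[μ(2/r₁ − 1/a_t)] = 9001 m/s.
Δv₁ = v_p − v_c1 = 1435 m/s.
At r₂: circular v_c2 = √(μ/r₂) = 4864 m/s; transfer-apogee v_a = √[μ(2/r₂ − 1/a_t)] = 3719 m/s.
Δv₂ = v_c2 − v_a = 1144 m/s.
Total Δv = Δv₁ + Δv₂ = 2579 m/s = 2.579 km/s.

Δv_total ≈ 2.58 km/s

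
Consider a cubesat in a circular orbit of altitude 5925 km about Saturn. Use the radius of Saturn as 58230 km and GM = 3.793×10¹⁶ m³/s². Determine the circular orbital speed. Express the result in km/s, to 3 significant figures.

r = 58230 + 5925 = 64155 km = 6.4155×10⁷ m.
For a circular orbit v = √(μ/r) = √(3.793×10¹⁶ / 6.416×10⁷) = √(5.912×10⁸) = 24320 m/s.
That is 24.32 km/s.

v ≈ 24.3 km/s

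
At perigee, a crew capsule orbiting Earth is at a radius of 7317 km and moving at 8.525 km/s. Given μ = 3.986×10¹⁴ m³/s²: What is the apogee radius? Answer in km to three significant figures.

apogee radius ≈ 14700 km

r_p = 7.317×10⁶ m.
Specific energy ε = v²/2 − μ/r = -1.814×10⁷ J/kg, so a = −μ/(2ε) = 1.099×10⁷ m.
The apsides satisfy r_p + r_a = 2a, so the apogee radius is 2a − r_p = 1.466×10⁷ m = 14659 km.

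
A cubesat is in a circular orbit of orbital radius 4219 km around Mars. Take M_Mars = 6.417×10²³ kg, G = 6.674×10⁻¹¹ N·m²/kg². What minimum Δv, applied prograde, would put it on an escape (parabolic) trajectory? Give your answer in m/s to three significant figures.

Δv ≈ 1320 m/s

μ = GM = 6.674×10⁻¹¹ × 6.417×10²³ = 4.283×10¹³ m³/s².
r = 4219 km = 4.219×10⁶ m.
Circular speed v_c = √(μ/r) = 3186 m/s.
Escape speed v_esc = √(2μ/r) = √2 × v_c = 4506 m/s.
Δv = v_esc − v_c = 1320 m/s.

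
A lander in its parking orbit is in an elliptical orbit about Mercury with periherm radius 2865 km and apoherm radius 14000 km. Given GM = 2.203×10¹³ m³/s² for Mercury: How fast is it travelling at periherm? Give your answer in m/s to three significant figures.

Semi-major axis a = (r_p + r_a)/2 = 8432.5 km = 8.432×10⁶ m.
Vis-viva: v² = μ(2/r − 1/a) = 2.203×10¹³ × (6.981×10⁻⁷ − 1.186×10⁻⁷) = 1.277×10⁷ m²/s².
v = 3573 m/s.

v ≈ 3570 m/s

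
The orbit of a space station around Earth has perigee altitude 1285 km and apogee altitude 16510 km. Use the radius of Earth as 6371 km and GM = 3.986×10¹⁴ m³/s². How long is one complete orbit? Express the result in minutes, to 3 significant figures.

r_p = 6371 + 1285 = 7656.0 km = 7.6560×10⁶ m.
r_a = 6371 + 16510 = 22881 km = 2.2881×10⁷ m.
Semi-major axis a = (r_p + r_a)/2 = (7656.0 + 22881)/2 = 15268 km = 1.527×10⁷ m.
By Kepler's third law T = 2π√(a³/μ) = 2π × 2.988×10³ = 1.878×10⁴ s.
= 312.9 minutes.

T ≈ 313 minutes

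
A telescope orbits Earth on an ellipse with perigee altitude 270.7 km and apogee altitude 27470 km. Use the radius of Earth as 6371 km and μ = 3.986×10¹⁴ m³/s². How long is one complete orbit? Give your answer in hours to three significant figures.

T ≈ 7.96 hours

r_p = 6371 + 270.7 = 6641.7 km = 6.6417×10⁶ m.
r_a = 6371 + 27470 = 33841 km = 3.3841×10⁷ m.
Semi-major axis a = (r_p + r_a)/2 = (6641.7 + 33841)/2 = 20241 km = 2.024×10⁷ m.
By Kepler's third law T = 2π√(a³/μ) = 2π × 4.561×10³ = 2.866×10⁴ s.
= 7.961 hours.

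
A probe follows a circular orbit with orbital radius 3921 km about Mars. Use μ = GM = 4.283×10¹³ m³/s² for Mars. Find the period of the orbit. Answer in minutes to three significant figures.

T ≈ 124 minutes

r = 3921 km = 3.921×10⁶ m.
Kepler's third law: T = 2π√(r³/μ) = 2π√((3.921×10⁶)³ / 4.283×10¹³).
r³/μ = 1.407×10⁶ s², so T = 2π × 1.186×10³ = 7.454×10³ s.
Converting: 7.454×10³ s ÷ 60.00 = 124.2 minutes.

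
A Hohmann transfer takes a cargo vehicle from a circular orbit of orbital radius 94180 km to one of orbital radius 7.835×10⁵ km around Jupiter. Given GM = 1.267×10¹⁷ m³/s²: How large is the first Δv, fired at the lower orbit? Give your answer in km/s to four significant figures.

Δv ≈ 12.33 km/s

r₁ = 94180 km = 9.418×10⁷ m.
r₂ = 7.835×10⁵ km = 7.835×10⁸ m.
Transfer ellipse a_t = (r₁ + r₂)/2 = 4.388×10⁸ m.
At r₁: circular v_c1 = √(μ/r₁) = 36680 m/s; transfer-perijove v_p = √[μ(2/r₁ − 1/a_t)] = 49010 m/s.
Δv₁ = v_p − v_c1 = 12330 m/s.
= 12.33 km/s.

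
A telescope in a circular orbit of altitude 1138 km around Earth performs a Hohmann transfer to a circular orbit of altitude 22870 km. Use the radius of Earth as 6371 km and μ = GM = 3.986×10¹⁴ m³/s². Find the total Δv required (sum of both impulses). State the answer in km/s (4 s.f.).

Δv_total ≈ 3.237 km/s

r₁ = 6371 + 1138 = 7509.0 km = 7.5090×10⁶ m.
r₂ = 6371 + 22870 = 29241 km = 2.9241×10⁷ m.
Transfer ellipse a_t = (r₁ + r₂)/2 = 1.838×10⁷ m.
At r₁: circular v_c1 = √(μ/r₁) = 7286 m/s; transfer-perigee v_p = √[μ(2/r₁ − 1/a_t)] = 9191 m/s.
Δv₁ = v_p − v_c1 = 1905 m/s.
At r₂: circular v_c2 = √(μ/r₂) = 3692 m/s; transfer-apogee v_a = √[μ(2/r₂ − 1/a_t)] = 2360 m/s.
Δv₂ = v_c2 − v_a = 1332 m/s.
Total Δv = Δv₁ + Δv₂ = 3237 m/s = 3.237 km/s.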